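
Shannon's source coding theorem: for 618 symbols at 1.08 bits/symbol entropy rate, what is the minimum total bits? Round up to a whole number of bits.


Minimum bits >= n * H = 618 * 1.08 = 667.44, rounded up to a whole number of bits = 668

668 bits


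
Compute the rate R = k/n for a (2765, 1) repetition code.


Rate = k/n = 1/2765

1/2765


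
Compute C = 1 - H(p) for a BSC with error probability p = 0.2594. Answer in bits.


H(p) = -p*log2(p) - (1-p)*log2(1-p) = -0.2594*log2(0.2594) - 0.7406*log2(0.7406) = 0.504987 + 0.320853 = 0.8258. C = 1 - H(p) = 1 - 0.8258 = 0.1742

0.1742 bits


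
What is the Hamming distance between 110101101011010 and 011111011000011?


Count differing positions: ^ . ^ . ^ . ^ ^ . . ^ ^ . . ^ = 8 differences

8


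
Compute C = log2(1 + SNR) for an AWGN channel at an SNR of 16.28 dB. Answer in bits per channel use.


SNR_linear = 10^(16.28/10) = 42.462; C = log2(1 + SNR_linear) = log2(1 + 42.462) = 5.4417

5.4417 bits/channel use


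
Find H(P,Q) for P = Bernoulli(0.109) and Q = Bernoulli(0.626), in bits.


H(P,Q) = -p*log2(q) - (1-p)*log2(1-q). -0.109*log2(0.626) = 0.073658; -0.891*log2(0.374) = 1.264231. H(P,Q) = 0.073658 + 1.264231 = 1.3379

1.3379 bits


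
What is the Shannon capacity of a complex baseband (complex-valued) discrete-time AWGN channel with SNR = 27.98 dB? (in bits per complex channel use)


SNR_linear = 10^(27.98/10) = 628.0584; C = log2(1 + SNR_linear) = log2(1 + 628.0584) = 9.2971

9.2971 bits/channel use


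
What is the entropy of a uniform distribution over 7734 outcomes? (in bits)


H = log2(n) = log2(7734) = 12.917

12.917 bits


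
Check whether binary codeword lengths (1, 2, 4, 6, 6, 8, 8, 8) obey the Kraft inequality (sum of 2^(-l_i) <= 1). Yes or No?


Kraft sum = sum(2^(-l_i)) = 0.8555, need <= 1. Result: satisfied (a binary prefix-free code with these lengths exists)

Yes


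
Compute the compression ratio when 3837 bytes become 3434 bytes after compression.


Ratio = original / compressed = 3837 / 3434 = 1.1174

1.1174


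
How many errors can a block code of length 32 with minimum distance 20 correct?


Correction capability = floor((d-1)/2) = floor((20-1)/2) = 9

9 errors


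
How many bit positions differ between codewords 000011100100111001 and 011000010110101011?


Count differing positions: . ^ ^ . ^ ^ ^ ^ . . ^ . . ^ . . ^ . = 9 differences

9


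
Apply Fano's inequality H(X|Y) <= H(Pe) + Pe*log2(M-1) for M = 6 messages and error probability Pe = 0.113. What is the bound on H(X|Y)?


H(Pe) = -Pe*log2(Pe) - (1-Pe)*log2(1-Pe) = -0.113*log2(0.113) - 0.887*log2(0.887) = 0.355453 + 0.153446 = 0.5089. Pe*log2(M-1) = 0.113*log2(5) = 0.262378. Bound = H(Pe) + Pe*log2(M-1) = 0.355453 + 0.153446 + 0.262378 = 0.7713

0.7713 bits


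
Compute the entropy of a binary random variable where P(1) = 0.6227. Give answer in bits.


H = -p*log2(p) - (1-p)*log2(1-p). -0.6227*log2(0.6227) = 0.425547; -0.3773*log2(0.3773) = 0.530565. H = 0.425547 + 0.530565 = 0.9561

0.9561 bits


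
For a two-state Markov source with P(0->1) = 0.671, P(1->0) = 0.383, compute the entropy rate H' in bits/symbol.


Stationary distribution: pi_0 = p10/(p01+p10) = 0.3634, pi_1 = 0.6366. Entropy rate H' = pi_0*H(p01) + pi_1*H(p10) = 0.3634*0.9139 + 0.6366*0.9601 = 0.9433

0.9433 bits/symbol


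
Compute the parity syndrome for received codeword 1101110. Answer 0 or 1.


Syndrome = XOR of all bits = 1 XOR 1 XOR 0 XOR 1 XOR 1 XOR 1 XOR 0 = 1

1


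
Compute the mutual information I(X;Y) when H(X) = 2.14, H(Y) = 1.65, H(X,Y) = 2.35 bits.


I(X;Y) = H(X) + H(Y) - H(X,Y) = 2.14 + 1.65 - 2.35 = 1.44

1.44 bits


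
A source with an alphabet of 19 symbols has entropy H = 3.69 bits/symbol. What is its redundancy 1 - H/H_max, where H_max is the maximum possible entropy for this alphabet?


H_max = log2(K) = log2(19) = 4.2479 bits/symbol. Redundancy = 1 - H/H_max = 1 - 3.69/4.2479 = 1 - 0.8687 = 0.1313

0.1313


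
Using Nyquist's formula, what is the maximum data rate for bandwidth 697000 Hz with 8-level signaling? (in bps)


Rate = 2 * B * log2(M) = 2 * 697000 * 3.0 = 4182000.0

4182000.0 bps


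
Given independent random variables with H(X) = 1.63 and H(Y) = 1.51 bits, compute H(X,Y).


For independent variables, H(X,Y) = H(X) + H(Y) = 1.63 + 1.51 = 3.14

3.14 bits


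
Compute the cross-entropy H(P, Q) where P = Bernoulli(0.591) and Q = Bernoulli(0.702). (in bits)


H(P,Q) = -p*log2(q) - (1-p)*log2(1-q). -0.591*log2(0.702) = 0.301680; -0.409*log2(0.298) = 0.714366. H(P,Q) = 0.301680 + 0.714366 = 1.016

1.016 bits


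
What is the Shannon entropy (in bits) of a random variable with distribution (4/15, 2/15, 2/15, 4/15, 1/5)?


H = -sum(p_i * log2(p_i)). Terms: -(4/15)*log2(4/15) = 0.508504; -(2/15)*log2(2/15) = 0.387585; -(2/15)*log2(2/15) = 0.387585; -(4/15)*log2(4/15) = 0.508504; -(1/5)*log2(1/5) = 0.464386. H = 0.508504 + 0.387585 + 0.387585 + 0.508504 + 0.464386 = 2.2566

2.2566 bits


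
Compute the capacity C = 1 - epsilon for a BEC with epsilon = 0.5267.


C = 1 - epsilon = 1 - 0.5267 = 0.4733

0.4733 bits


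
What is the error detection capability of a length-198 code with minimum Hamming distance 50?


Detection capability = d_min - 1 = 50 - 1 = 49

49 errors


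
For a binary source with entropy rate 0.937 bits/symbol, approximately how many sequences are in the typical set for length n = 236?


log2|A_typical| = nH = 236 * 0.937 = 221.132, so |A_typical| ~ 2^221.132 = 3.693e+66

3.693e+66


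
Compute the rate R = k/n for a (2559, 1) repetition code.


Rate = k/n = 1/2559

1/2559


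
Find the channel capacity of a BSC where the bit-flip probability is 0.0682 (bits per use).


H(p) = -p*log2(p) - (1-p)*log2(1-p) = -0.0682*log2(0.0682) - 0.9318*log2(0.9318) = 0.264213 + 0.094958 = 0.3592. C = 1 - H(p) = 1 - 0.3592 = 0.6408

0.6408 bits


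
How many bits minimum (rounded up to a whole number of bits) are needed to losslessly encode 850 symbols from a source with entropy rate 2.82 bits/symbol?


Minimum bits >= n * H = 850 * 2.82 = 2397.0, rounded up to a whole number of bits = 2397

2397 bits


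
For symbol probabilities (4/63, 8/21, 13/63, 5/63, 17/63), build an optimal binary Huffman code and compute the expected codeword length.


Huffman construction (repeatedly merge the two least-probable nodes; each merge adds 1 bit to every symbol beneath it): 4/63 + 5/63 = 1/7; 1/7 + 13/63 = 22/63; 17/63 + 22/63 = 13/21; 8/21 + 13/21 = 1. Resulting codeword lengths (in the order the probabilities were given): (4, 1, 3, 4, 2). L_avg = sum(p_i * l_i) = 4/63*4 + 8/21*1 + 13/63*3 + 5/63*4 + 17/63*2 = 19/9 = 2.1111

2.1111 bits


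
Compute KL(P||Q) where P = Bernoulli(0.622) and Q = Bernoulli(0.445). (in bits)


KL = p*log2(p/q) + (1-p)*log2((1-p)/(1-q)) = 0.622*log2(0.622/0.445) + 0.378*log2(0.378/0.555) = 0.091

0.091 bits


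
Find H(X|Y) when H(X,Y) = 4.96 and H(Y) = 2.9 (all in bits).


H(X|Y) = H(X,Y) - H(Y) = 4.96 - 2.9 = 2.06

2.06 bits


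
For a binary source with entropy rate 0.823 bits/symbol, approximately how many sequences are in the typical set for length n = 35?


log2|A_typical| = nH = 35 * 0.823 = 28.805, so |A_typical| ~ 2^28.805 = 4.690e+08

4.690e+08


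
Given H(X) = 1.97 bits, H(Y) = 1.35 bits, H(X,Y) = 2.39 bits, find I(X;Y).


I(X;Y) = H(X) + H(Y) - H(X,Y) = 1.97 + 1.35 - 2.39 = 0.93

0.93 bits


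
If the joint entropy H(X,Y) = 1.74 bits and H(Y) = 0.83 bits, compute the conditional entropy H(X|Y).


H(X|Y) = H(X,Y) - H(Y) = 1.74 - 0.83 = 0.91

0.91 bits


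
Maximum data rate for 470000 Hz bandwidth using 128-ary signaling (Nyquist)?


Rate = 2 * B * log2(M) = 2 * 470000 * 7.0 = 6580000.0

6580000.0 bps


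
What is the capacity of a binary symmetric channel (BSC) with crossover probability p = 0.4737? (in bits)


H(p) = -p*log2(p) - (1-p)*log2(1-p) = -0.4737*log2(0.4737) - 0.5263*log2(0.5263) = 0.510627 + 0.487376 = 0.998. C = 1 - H(p) = 1 - 0.998 = 0.002

0.002 bits


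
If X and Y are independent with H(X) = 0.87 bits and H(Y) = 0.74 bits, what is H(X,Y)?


For independent variables, H(X,Y) = H(X) + H(Y) = 0.87 + 0.74 = 1.61

1.61 bits


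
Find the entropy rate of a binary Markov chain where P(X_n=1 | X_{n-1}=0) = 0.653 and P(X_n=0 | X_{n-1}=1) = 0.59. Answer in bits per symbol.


Stationary distribution: pi_0 = p10/(p01+p10) = 0.4747, pi_1 = 0.5253. Entropy rate H' = pi_0*H(p01) + pi_1*H(p10) = 0.4747*0.9314 + 0.5253*0.9765 = 0.9551

0.9551 bits/symbol


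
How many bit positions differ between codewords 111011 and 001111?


Count differing positions: ^ ^ . ^ . . = 3 differences

3


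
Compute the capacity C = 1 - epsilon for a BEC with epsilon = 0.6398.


C = 1 - epsilon = 1 - 0.6398 = 0.3602

0.3602 bits


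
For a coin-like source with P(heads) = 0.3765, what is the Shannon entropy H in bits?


H = -p*log2(p) - (1-p)*log2(1-p). -0.3765*log2(0.3765) = 0.530593; -0.6235*log2(0.6235) = 0.424939. H = 0.530593 + 0.424939 = 0.9555

0.9555 bits


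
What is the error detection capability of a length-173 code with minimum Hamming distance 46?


Detection capability = d_min - 1 = 46 - 1 = 45

45 errors


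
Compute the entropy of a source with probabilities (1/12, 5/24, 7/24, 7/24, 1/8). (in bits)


H = -sum(p_i * log2(p_i)). Terms: -(1/12)*log2(1/12) = 0.298747; -(5/24)*log2(5/24) = 0.471466; -(7/24)*log2(7/24) = 0.518469; -(7/24)*log2(7/24) = 0.518469; -(1/8)*log2(1/8) = 0.375000. H = 0.298747 + 0.471466 + 0.518469 + 0.518469 + 0.375000 = 2.1822

2.1822 bits


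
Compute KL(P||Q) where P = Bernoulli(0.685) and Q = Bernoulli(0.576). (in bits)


KL = p*log2(p/q) + (1-p)*log2((1-p)/(1-q)) = 0.685*log2(0.685/0.576) + 0.315*log2(0.315/0.424) = 0.0362

0.0362 bits


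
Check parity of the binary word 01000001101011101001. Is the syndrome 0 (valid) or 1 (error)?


Syndrome = XOR of all bits = 0 XOR 1 XOR 0 XOR 0 XOR 0 XOR 0 XOR 0 XOR 1 XOR 1 XOR 0 XOR 1 XOR 0 XOR 1 XOR 1 XOR 1 XOR 0 XOR 1 XOR 0 XOR 0 XOR 1 = 1

1


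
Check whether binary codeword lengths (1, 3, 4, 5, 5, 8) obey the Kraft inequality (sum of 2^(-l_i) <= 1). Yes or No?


Kraft sum = sum(2^(-l_i)) = 0.7539, need <= 1. Result: satisfied (a binary prefix-free code with these lengths exists)

Yes


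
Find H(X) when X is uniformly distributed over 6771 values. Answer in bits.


H = log2(n) = log2(6771) = 12.7252

12.7252 bits


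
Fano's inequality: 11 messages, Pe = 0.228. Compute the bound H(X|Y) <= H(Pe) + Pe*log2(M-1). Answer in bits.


H(Pe) = -Pe*log2(Pe) - (1-Pe)*log2(1-Pe) = -0.228*log2(0.228) - 0.772*log2(0.772) = 0.486300 + 0.288209 = 0.7745. Pe*log2(M-1) = 0.228*log2(10) = 0.757400. Bound = H(Pe) + Pe*log2(M-1) = 0.486300 + 0.288209 + 0.757400 = 1.5319

1.5319 bits


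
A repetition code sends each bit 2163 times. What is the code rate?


Rate = k/n = 1/2163

1/2163


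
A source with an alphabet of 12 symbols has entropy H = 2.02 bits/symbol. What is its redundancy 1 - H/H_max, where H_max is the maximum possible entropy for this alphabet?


H_max = log2(K) = log2(12) = 3.585 bits/symbol. Redundancy = 1 - H/H_max = 1 - 2.02/3.585 = 1 - 0.5635 = 0.4365

0.4365


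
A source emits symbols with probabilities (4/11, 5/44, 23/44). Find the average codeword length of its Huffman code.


Huffman construction (repeatedly merge the two least-probable nodes; each merge adds 1 bit to every symbol beneath it): 5/44 + 4/11 = 21/44; 21/44 + 23/44 = 1. Resulting codeword lengths (in the order the probabilities were given): (2, 2, 1). L_avg = sum(p_i * l_i) = 4/11*2 + 5/44*2 + 23/44*1 = 65/44 = 1.4773

1.4773 bits


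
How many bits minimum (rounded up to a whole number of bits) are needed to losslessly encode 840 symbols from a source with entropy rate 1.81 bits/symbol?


Minimum bits >= n * H = 840 * 1.81 = 1520.4, rounded up to a whole number of bits = 1521

1521 bits


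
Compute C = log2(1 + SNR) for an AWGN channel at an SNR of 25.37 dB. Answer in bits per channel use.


SNR_linear = 10^(25.37/10) = 344.3499; C = log2(1 + SNR_linear) = log2(1 + 344.3499) = 8.4319

8.4319 bits/channel use


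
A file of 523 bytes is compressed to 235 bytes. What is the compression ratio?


Ratio = original / compressed = 523 / 235 = 2.2255

2.2255


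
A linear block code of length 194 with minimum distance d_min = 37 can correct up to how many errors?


Correction capability = floor((d-1)/2) = floor((37-1)/2) = 18

18 errors


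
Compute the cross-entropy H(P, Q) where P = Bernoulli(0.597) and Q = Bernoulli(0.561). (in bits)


H(P,Q) = -p*log2(q) - (1-p)*log2(1-q). -0.597*log2(0.561) = 0.497855; -0.403*log2(0.439) = 0.478646. H(P,Q) = 0.497855 + 0.478646 = 0.9765

0.9765 bits


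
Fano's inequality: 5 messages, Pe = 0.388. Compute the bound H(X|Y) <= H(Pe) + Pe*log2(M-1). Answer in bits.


H(Pe) = -Pe*log2(Pe) - (1-Pe)*log2(1-Pe) = -0.388*log2(0.388) - 0.612*log2(0.612) = 0.529958 + 0.433539 = 0.9635. Pe*log2(M-1) = 0.388*log2(4) = 0.776000. Bound = H(Pe) + Pe*log2(M-1) = 0.529958 + 0.433539 + 0.776000 = 1.7395

1.7395 bits


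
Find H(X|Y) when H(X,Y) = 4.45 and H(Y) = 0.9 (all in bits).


H(X|Y) = H(X,Y) - H(Y) = 4.45 - 0.9 = 3.55

3.55 bits


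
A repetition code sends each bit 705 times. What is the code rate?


Rate = k/n = 1/705

1/705


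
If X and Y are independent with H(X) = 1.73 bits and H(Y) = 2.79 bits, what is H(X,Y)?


For independent variables, H(X,Y) = H(X) + H(Y) = 1.73 + 2.79 = 4.52

4.52 bits


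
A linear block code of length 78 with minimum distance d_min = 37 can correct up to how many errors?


Correction capability = floor((d-1)/2) = floor((37-1)/2) = 18

18 errors


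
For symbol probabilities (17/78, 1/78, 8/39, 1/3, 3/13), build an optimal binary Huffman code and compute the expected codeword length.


Huffman construction (repeatedly merge the two least-probable nodes; each merge adds 1 bit to every symbol beneath it): 1/78 + 8/39 = 17/78; 17/78 + 17/78 = 17/39; 3/13 + 1/3 = 22/39; 17/39 + 22/39 = 1. Resulting codeword lengths (in the order the probabilities were given): (2, 3, 3, 2, 2). L_avg = sum(p_i * l_i) = 17/78*2 + 1/78*3 + 8/39*3 + 1/3*2 + 3/13*2 = 173/78 = 2.2179

2.2179 bits


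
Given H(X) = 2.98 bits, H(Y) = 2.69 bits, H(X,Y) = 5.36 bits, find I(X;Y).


I(X;Y) = H(X) + H(Y) - H(X,Y) = 2.98 + 2.69 - 5.36 = 0.31

0.31 bits


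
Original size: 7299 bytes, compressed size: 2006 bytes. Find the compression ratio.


Ratio = original / compressed = 7299 / 2006 = 3.6386

3.6386


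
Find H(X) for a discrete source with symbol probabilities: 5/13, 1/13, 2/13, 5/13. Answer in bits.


H = -sum(p_i * log2(p_i)). Terms: -(5/13)*log2(5/13) = 0.530197; -(1/13)*log2(1/13) = 0.284649; -(2/13)*log2(2/13) = 0.415452; -(5/13)*log2(5/13) = 0.530197. H = 0.530197 + 0.284649 + 0.415452 + 0.530197 = 1.7605

1.7605 bits


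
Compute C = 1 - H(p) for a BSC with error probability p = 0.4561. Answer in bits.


H(p) = -p*log2(p) - (1-p)*log2(1-p) = -0.4561*log2(0.4561) - 0.5439*log2(0.5439) = 0.516569 + 0.477863 = 0.9944. C = 1 - H(p) = 1 - 0.9944 = 0.0056

0.0056 bits


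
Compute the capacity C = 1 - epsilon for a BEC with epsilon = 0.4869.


C = 1 - epsilon = 1 - 0.4869 = 0.5131

0.5131 bits


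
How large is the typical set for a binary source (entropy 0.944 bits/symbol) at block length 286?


log2|A_typical| = nH = 286 * 0.944 = 269.984, so |A_typical| ~ 2^269.984 = 1.876e+81

1.876e+81


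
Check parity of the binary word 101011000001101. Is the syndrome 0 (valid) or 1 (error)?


Syndrome = XOR of all bits = 1 XOR 0 XOR 1 XOR 0 XOR 1 XOR 1 XOR 0 XOR 0 XOR 0 XOR 0 XOR 0 XOR 1 XOR 1 XOR 0 XOR 1 = 1

1


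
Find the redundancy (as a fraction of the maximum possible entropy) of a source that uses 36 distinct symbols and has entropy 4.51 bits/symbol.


H_max = log2(K) = log2(36) = 5.1699 bits/symbol. Redundancy = 1 - H/H_max = 1 - 4.51/5.1699 = 1 - 0.8724 = 0.1276

0.1276


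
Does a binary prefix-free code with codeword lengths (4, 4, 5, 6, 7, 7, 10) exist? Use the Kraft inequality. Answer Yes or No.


Kraft sum = sum(2^(-l_i)) = 0.1885, need <= 1. Result: satisfied (a binary prefix-free code with these lengths exists)

Yes


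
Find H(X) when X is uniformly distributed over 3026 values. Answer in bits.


H = log2(n) = log2(3026) = 11.5632

11.5632 bits


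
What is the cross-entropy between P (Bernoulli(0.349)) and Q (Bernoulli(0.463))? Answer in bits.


H(P,Q) = -p*log2(q) - (1-p)*log2(1-q). -0.349*log2(0.463) = 0.387710; -0.651*log2(0.537) = 0.583951. H(P,Q) = 0.387710 + 0.583951 = 0.9717

0.9717 bits


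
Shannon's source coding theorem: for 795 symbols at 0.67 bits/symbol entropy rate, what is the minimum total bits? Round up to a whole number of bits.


Minimum bits >= n * H = 795 * 0.67 = 532.65, rounded up to a whole number of bits = 533

533 bits


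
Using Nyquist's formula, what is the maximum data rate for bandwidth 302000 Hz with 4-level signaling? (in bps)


Rate = 2 * B * log2(M) = 2 * 302000 * 2.0 = 1208000.0

1208000.0 bps


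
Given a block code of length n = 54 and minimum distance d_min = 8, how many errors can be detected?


Detection capability = d_min - 1 = 8 - 1 = 7

7 errors


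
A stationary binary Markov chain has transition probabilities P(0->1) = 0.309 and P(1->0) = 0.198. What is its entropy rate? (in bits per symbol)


Stationary distribution: pi_0 = p10/(p01+p10) = 0.3905, pi_1 = 0.6095. Entropy rate H' = pi_0*H(p01) + pi_1*H(p10) = 0.3905*0.892 + 0.6095*0.7179 = 0.7859

0.7859 bits/symbol


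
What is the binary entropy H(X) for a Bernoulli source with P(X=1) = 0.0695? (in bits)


H = -p*log2(p) - (1-p)*log2(1-p). -0.0695*log2(0.0695) = 0.267356; -0.9305*log2(0.9305) = 0.096699. H = 0.267356 + 0.096699 = 0.3641

0.3641 bits


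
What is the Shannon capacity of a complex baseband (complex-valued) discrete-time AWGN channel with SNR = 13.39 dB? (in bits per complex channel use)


SNR_linear = 10^(13.39/10) = 21.8273; C = log2(1 + SNR_linear) = log2(1 + 21.8273) = 4.5127

4.5127 bits/channel use


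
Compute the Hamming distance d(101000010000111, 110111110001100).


Count differing positions: . ^ ^ ^ ^ ^ ^ . . . . ^ . ^ ^ = 9 differences

9


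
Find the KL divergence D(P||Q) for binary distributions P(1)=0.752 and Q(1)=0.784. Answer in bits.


KL = p*log2(p/q) + (1-p)*log2((1-p)/(1-q)) = 0.752*log2(0.752/0.784) + 0.248*log2(0.248/0.216) = 0.0042

0.0042 bits


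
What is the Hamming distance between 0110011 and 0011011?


Count differing positions: . ^ . ^ . . . = 2 differences

2


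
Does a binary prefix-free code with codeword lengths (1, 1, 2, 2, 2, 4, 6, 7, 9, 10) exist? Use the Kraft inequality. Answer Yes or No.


Kraft sum = sum(2^(-l_i)) = 1.8389, need <= 1. Result: violated (a binary prefix-free code with these lengths cannot exist)

No


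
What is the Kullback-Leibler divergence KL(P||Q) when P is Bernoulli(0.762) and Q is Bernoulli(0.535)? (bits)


KL = p*log2(p/q) + (1-p)*log2((1-p)/(1-q)) = 0.762*log2(0.762/0.535) + 0.238*log2(0.238/0.465) = 0.1588

0.1588 bits


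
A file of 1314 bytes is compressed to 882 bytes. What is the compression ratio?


Ratio = original / compressed = 1314 / 882 = 1.4898

1.4898


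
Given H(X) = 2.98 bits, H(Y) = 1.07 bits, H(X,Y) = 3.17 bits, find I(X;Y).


I(X;Y) = H(X) + H(Y) - H(X,Y) = 2.98 + 1.07 - 3.17 = 0.88

0.88 bits


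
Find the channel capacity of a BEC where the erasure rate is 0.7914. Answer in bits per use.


C = 1 - epsilon = 1 - 0.7914 = 0.2086

0.2086 bits


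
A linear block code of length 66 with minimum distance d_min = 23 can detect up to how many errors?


Detection capability = d_min - 1 = 23 - 1 = 22

22 errors


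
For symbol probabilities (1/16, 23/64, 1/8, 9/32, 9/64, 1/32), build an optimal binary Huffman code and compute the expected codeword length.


Huffman construction (repeatedly merge the two least-probable nodes; each merge adds 1 bit to every symbol beneath it): 1/32 + 1/16 = 3/32; 3/32 + 1/8 = 7/32; 9/64 + 7/32 = 23/64; 9/32 + 23/64 = 41/64; 23/64 + 41/64 = 1. Resulting codeword lengths (in the order the probabilities were given): (4, 2, 3, 2, 2, 4). L_avg = sum(p_i * l_i) = 1/16*4 + 23/64*2 + 1/8*3 + 9/32*2 + 9/64*2 + 1/32*4 = 37/16 = 2.3125

2.3125 bits


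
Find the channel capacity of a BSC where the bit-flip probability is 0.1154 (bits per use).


H(p) = -p*log2(p) - (1-p)*log2(1-p) = -0.1154*log2(0.1154) - 0.8846*log2(0.8846) = 0.359504 + 0.156488 = 0.516. C = 1 - H(p) = 1 - 0.516 = 0.484

0.484 bits


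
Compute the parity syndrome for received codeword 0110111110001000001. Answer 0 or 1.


Syndrome = XOR of all bits = 0 XOR 1 XOR 1 XOR 0 XOR 1 XOR 1 XOR 1 XOR 1 XOR 1 XOR 0 XOR 0 XOR 0 XOR 1 XOR 0 XOR 0 XOR 0 XOR 0 XOR 0 XOR 1 = 1

1


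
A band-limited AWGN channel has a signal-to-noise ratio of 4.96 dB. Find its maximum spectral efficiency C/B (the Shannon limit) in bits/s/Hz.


SNR_linear = 10^(4.96/10) = 3.1333; C/B = log2(1 + SNR_linear) = log2(1 + 3.1333) = 2.0473

2.0473 bits/s/Hz


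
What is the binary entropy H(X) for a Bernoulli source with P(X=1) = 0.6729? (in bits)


H = -p*log2(p) - (1-p)*log2(1-p). -0.6729*log2(0.6729) = 0.384587; -0.3271*log2(0.3271) = 0.527349. H = 0.384587 + 0.527349 = 0.9119

0.9119 bits


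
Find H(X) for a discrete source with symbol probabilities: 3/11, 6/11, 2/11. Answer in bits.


H = -sum(p_i * log2(p_i)). Terms: -(3/11)*log2(3/11) = 0.511219; -(6/11)*log2(6/11) = 0.476983; -(2/11)*log2(2/11) = 0.447169. H = 0.511219 + 0.476983 + 0.447169 = 1.4354

1.4354 bits


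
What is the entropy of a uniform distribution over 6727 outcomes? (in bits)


H = log2(n) = log2(6727) = 12.7157

12.7157 bits


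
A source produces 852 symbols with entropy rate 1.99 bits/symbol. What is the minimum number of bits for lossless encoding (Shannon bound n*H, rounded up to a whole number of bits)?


Minimum bits >= n * H = 852 * 1.99 = 1695.48, rounded up to a whole number of bits = 1696

1696 bits


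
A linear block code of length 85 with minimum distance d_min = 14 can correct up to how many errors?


Correction capability = floor((d-1)/2) = floor((14-1)/2) = 6

6 errors


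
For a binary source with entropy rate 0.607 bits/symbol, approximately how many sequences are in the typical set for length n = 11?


log2|A_typical| = nH = 11 * 0.607 = 6.677, so |A_typical| ~ 2^6.677 = 1.023e+02

1.023e+02


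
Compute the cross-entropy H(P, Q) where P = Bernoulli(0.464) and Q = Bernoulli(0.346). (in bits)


H(P,Q) = -p*log2(q) - (1-p)*log2(1-q). -0.464*log2(0.346) = 0.710456; -0.536*log2(0.654) = 0.328374. H(P,Q) = 0.710456 + 0.328374 = 1.0388

1.0388 bits


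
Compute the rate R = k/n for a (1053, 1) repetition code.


Rate = k/n = 1/1053

1/1053


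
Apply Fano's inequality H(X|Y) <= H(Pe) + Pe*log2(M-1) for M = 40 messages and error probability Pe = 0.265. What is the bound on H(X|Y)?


H(Pe) = -Pe*log2(Pe) - (1-Pe)*log2(1-Pe) = -0.265*log2(0.265) - 0.735*log2(0.735) = 0.507723 + 0.326475 = 0.8342. Pe*log2(M-1) = 0.265*log2(39) = 1.400632. Bound = H(Pe) + Pe*log2(M-1) = 0.507723 + 0.326475 + 1.400632 = 2.2348

2.2348 bits


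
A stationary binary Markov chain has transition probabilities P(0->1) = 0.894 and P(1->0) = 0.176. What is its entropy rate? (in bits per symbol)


Stationary distribution: pi_0 = p10/(p01+p10) = 0.1645, pi_1 = 0.8355. Entropy rate H' = pi_0*H(p01) + pi_1*H(p10) = 0.1645*0.4877 + 0.8355*0.6712 = 0.6411

0.6411 bits/symbol


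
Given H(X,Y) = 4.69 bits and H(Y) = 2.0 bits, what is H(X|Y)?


H(X|Y) = H(X,Y) - H(Y) = 4.69 - 2.0 = 2.69

2.69 bits


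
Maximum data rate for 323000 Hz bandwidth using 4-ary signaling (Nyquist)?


Rate = 2 * B * log2(M) = 2 * 323000 * 2.0 = 1292000.0

1292000.0 bps


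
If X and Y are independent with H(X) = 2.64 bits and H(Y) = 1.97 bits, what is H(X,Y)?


For independent variables, H(X,Y) = H(X) + H(Y) = 2.64 + 1.97 = 4.61

4.61 bits


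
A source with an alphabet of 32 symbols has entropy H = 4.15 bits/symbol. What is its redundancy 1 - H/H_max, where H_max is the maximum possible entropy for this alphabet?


H_max = log2(K) = log2(32) = 5.0 bits/symbol. Redundancy = 1 - H/H_max = 1 - 4.15/5.0 = 1 - 0.83 = 0.17

0.17


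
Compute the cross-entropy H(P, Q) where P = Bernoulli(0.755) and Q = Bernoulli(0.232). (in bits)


H(P,Q) = -p*log2(q) - (1-p)*log2(1-q). -0.755*log2(0.232) = 1.591391; -0.245*log2(0.768) = 0.093301. H(P,Q) = 1.591391 + 0.093301 = 1.6847

1.6847 bits


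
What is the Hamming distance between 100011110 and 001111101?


Count differing positions: ^ . ^ ^ . . . ^ ^ = 5 differences

5


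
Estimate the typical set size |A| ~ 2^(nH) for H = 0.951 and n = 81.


log2|A_typical| = nH = 81 * 0.951 = 77.031, so |A_typical| ~ 2^77.031 = 1.544e+23

1.544e+23


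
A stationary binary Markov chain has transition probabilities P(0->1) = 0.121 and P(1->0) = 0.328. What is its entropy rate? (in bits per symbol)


Stationary distribution: pi_0 = p10/(p01+p10) = 0.7305, pi_1 = 0.2695. Entropy rate H' = pi_0*H(p01) + pi_1*H(p10) = 0.7305*0.5322 + 0.2695*0.9129 = 0.6348

0.6348 bits/symbol


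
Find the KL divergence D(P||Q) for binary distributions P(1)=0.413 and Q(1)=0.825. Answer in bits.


KL = p*log2(p/q) + (1-p)*log2((1-p)/(1-q)) = 0.413*log2(0.413/0.825) + 0.587*log2(0.587/0.175) = 0.6126

0.6126 bits


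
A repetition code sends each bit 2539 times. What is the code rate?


Rate = k/n = 1/2539

1/2539


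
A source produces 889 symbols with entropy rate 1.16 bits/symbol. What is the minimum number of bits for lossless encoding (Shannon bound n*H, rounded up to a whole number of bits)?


Minimum bits >= n * H = 889 * 1.16 = 1031.24, rounded up to a whole number of bits = 1032

1032 bits


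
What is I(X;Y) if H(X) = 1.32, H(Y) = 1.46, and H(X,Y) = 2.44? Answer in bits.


I(X;Y) = H(X) + H(Y) - H(X,Y) = 1.32 + 1.46 - 2.44 = 0.34

0.34 bits


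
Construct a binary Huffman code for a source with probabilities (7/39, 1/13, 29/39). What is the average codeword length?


Huffman construction (repeatedly merge the two least-probable nodes; each merge adds 1 bit to every symbol beneath it): 1/13 + 7/39 = 10/39; 10/39 + 29/39 = 1. Resulting codeword lengths (in the order the probabilities were given): (2, 2, 1). L_avg = sum(p_i * l_i) = 7/39*2 + 1/13*2 + 29/39*1 = 49/39 = 1.2564

1.2564 bits


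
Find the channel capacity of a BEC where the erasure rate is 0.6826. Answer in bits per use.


C = 1 - epsilon = 1 - 0.6826 = 0.3174

0.3174 bits


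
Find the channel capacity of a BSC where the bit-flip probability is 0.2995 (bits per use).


H(p) = -p*log2(p) - (1-p)*log2(1-p) = -0.2995*log2(0.2995) - 0.7005*log2(0.7005) = 0.520942 + 0.359737 = 0.8807. C = 1 - H(p) = 1 - 0.8807 = 0.1193

0.1193 bits


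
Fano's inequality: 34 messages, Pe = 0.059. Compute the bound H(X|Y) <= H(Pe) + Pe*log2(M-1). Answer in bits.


H(Pe) = -Pe*log2(Pe) - (1-Pe)*log2(1-Pe) = -0.059*log2(0.059) - 0.941*log2(0.941) = 0.240905 + 0.082557 = 0.3235. Pe*log2(M-1) = 0.059*log2(33) = 0.297619. Bound = H(Pe) + Pe*log2(M-1) = 0.240905 + 0.082557 + 0.297619 = 0.6211

0.6211 bits


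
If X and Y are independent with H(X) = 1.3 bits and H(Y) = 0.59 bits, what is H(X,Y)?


For independent variables, H(X,Y) = H(X) + H(Y) = 1.3 + 0.59 = 1.89

1.89 bits


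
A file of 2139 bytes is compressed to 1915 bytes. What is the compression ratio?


Ratio = original / compressed = 2139 / 1915 = 1.117

1.117


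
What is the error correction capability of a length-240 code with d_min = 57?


Correction capability = floor((d-1)/2) = floor((57-1)/2) = 28

28 errors


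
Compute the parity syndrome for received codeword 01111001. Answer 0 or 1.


Syndrome = XOR of all bits = 0 XOR 1 XOR 1 XOR 1 XOR 1 XOR 0 XOR 0 XOR 1 = 1

1


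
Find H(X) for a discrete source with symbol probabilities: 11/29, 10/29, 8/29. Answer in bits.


H = -sum(p_i * log2(p_i)). Terms: -(11/29)*log2(11/29) = 0.530484; -(10/29)*log2(10/29) = 0.529673; -(8/29)*log2(8/29) = 0.512546. H = 0.530484 + 0.529673 + 0.512546 = 1.5727

1.5727 bits


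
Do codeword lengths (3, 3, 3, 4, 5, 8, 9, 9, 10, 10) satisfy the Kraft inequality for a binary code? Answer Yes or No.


Kraft sum = sum(2^(-l_i)) = 0.4785, need <= 1. Result: satisfied (a binary prefix-free code with these lengths exists)

Yes


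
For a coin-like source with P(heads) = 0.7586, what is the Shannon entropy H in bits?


H = -p*log2(p) - (1-p)*log2(1-p). -0.7586*log2(0.7586) = 0.302369; -0.2414*log2(0.2414) = 0.494991. H = 0.302369 + 0.494991 = 0.7974

0.7974 bits


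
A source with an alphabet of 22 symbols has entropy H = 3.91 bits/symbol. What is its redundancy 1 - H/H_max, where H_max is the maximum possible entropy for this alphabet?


H_max = log2(K) = log2(22) = 4.4594 bits/symbol. Redundancy = 1 - H/H_max = 1 - 3.91/4.4594 = 1 - 0.8768 = 0.1232

0.1232


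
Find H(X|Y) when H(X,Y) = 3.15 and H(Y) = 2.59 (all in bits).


H(X|Y) = H(X,Y) - H(Y) = 3.15 - 2.59 = 0.56

0.56 bits


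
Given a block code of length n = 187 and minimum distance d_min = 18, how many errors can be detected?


Detection capability = d_min - 1 = 18 - 1 = 17

17 errors


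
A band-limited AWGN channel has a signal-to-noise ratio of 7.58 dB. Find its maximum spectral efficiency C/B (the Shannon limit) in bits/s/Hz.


SNR_linear = 10^(7.58/10) = 5.728; C/B = log2(1 + SNR_linear) = log2(1 + 5.728) = 2.7502

2.7502 bits/s/Hz


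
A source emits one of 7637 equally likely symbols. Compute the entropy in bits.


H = log2(n) = log2(7637) = 12.8988

12.8988 bits


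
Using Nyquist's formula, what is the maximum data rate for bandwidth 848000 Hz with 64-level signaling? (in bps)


Rate = 2 * B * log2(M) = 2 * 848000 * 6.0 = 10176000.0

10176000.0 bps


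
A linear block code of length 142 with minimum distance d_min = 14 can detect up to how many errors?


Detection capability = d_min - 1 = 14 - 1 = 13

13 errors


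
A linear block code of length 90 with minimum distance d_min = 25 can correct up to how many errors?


Correction capability = floor((d-1)/2) = floor((25-1)/2) = 12

12 errors


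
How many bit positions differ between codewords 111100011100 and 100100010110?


Count differing positions: . ^ ^ . . . . . ^ . ^ . = 4 differences

4


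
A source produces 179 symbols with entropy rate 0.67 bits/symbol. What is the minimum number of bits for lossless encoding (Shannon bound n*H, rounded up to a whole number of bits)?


Minimum bits >= n * H = 179 * 0.67 = 119.93, rounded up to a whole number of bits = 120

120 bits


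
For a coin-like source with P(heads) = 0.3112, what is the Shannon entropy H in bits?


H = -p*log2(p) - (1-p)*log2(1-p). -0.3112*log2(0.3112) = 0.524088; -0.6888*log2(0.6888) = 0.370466. H = 0.524088 + 0.370466 = 0.8946

0.8946 bits


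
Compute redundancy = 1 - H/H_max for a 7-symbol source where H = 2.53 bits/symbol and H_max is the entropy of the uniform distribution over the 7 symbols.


H_max = log2(K) = log2(7) = 2.8074 bits/symbol. Redundancy = 1 - H/H_max = 1 - 2.53/2.8074 = 1 - 0.9012 = 0.0988

0.0988


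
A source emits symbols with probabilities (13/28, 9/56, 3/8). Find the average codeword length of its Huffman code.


Huffman construction (repeatedly merge the two least-probable nodes; each merge adds 1 bit to every symbol beneath it): 9/56 + 3/8 = 15/28; 13/28 + 15/28 = 1. Resulting codeword lengths (in the order the probabilities were given): (1, 2, 2). L_avg = sum(p_i * l_i) = 13/28*1 + 9/56*2 + 3/8*2 = 43/28 = 1.5357

1.5357 bits


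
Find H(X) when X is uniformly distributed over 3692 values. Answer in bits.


H = log2(n) = log2(3692) = 11.8502

11.8502 bits


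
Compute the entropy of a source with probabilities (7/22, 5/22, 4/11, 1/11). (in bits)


H = -sum(p_i * log2(p_i)). Terms: -(7/22)*log2(7/22) = 0.525661; -(5/22)*log2(5/22) = 0.485796; -(4/11)*log2(4/11) = 0.530702; -(1/11)*log2(1/11) = 0.314494. H = 0.525661 + 0.485796 + 0.530702 + 0.314494 = 1.8567

1.8567 bits


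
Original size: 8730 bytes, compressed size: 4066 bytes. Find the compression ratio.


Ratio = original / compressed = 8730 / 4066 = 2.1471

2.1471


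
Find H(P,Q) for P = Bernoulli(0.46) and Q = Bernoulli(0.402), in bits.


H(P,Q) = -p*log2(q) - (1-p)*log2(1-q). -0.46*log2(0.402) = 0.604777; -0.54*log2(0.598) = 0.400563. H(P,Q) = 0.604777 + 0.400563 = 1.0053

1.0053 bits


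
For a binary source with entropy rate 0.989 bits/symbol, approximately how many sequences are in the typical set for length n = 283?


log2|A_typical| = nH = 283 * 0.989 = 279.887, so |A_typical| ~ 2^279.887 = 1.796e+84

1.796e+84


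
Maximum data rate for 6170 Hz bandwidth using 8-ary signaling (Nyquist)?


Rate = 2 * B * log2(M) = 2 * 6170 * 3.0 = 37020.0

37020.0 bps


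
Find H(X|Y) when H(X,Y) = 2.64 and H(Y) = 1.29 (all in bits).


H(X|Y) = H(X,Y) - H(Y) = 2.64 - 1.29 = 1.35

1.35 bits


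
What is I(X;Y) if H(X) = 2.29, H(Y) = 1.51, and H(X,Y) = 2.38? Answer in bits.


I(X;Y) = H(X) + H(Y) - H(X,Y) = 2.29 + 1.51 - 2.38 = 1.42

1.42 bits


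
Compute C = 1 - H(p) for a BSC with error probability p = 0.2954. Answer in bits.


H(p) = -p*log2(p) - (1-p)*log2(1-p) = -0.2954*log2(0.2954) - 0.7046*log2(0.7046) = 0.519685 + 0.355910 = 0.8756. C = 1 - H(p) = 1 - 0.8756 = 0.1244

0.1244 bits


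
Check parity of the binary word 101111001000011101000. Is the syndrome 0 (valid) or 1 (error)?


Syndrome = XOR of all bits = 1 XOR 0 XOR 1 XOR 1 XOR 1 XOR 1 XOR 0 XOR 0 XOR 1 XOR 0 XOR 0 XOR 0 XOR 0 XOR 1 XOR 1 XOR 1 XOR 0 XOR 1 XOR 0 XOR 0 XOR 0 = 0

0


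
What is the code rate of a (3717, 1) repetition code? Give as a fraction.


Rate = k/n = 1/3717

1/3717


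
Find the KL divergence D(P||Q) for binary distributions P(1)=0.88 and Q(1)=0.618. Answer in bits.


KL = p*log2(p/q) + (1-p)*log2((1-p)/(1-q)) = 0.88*log2(0.88/0.618) + 0.12*log2(0.12/0.382) = 0.2482

0.2482 bits


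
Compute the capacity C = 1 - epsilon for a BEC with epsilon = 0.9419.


C = 1 - epsilon = 1 - 0.9419 = 0.0581

0.0581 bits


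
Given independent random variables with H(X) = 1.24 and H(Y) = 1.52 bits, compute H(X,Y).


For independent variables, H(X,Y) = H(X) + H(Y) = 1.24 + 1.52 = 2.76

2.76 bits


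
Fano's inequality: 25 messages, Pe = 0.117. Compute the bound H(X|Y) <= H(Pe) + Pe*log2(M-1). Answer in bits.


H(Pe) = -Pe*log2(Pe) - (1-Pe)*log2(1-Pe) = -0.117*log2(0.117) - 0.883*log2(0.883) = 0.362164 + 0.158511 = 0.5207. Pe*log2(M-1) = 0.117*log2(24) = 0.536441. Bound = H(Pe) + Pe*log2(M-1) = 0.362164 + 0.158511 + 0.536441 = 1.0571

1.0571 bits


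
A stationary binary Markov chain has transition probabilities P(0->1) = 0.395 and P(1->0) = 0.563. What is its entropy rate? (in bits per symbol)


Stationary distribution: pi_0 = p10/(p01+p10) = 0.5877, pi_1 = 0.4123. Entropy rate H' = pi_0*H(p01) + pi_1*H(p10) = 0.5877*0.968 + 0.4123*0.9885 = 0.9764

0.9764 bits/symbol


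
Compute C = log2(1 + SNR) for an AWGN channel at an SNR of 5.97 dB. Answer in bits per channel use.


SNR_linear = 10^(5.97/10) = 3.9537; C = log2(1 + SNR_linear) = log2(1 + 3.9537) = 2.3085

2.3085 bits/channel use


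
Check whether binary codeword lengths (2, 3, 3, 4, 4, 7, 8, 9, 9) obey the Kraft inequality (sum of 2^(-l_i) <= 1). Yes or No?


Kraft sum = sum(2^(-l_i)) = 0.6406, need <= 1. Result: satisfied (a binary prefix-free code with these lengths exists)

Yes


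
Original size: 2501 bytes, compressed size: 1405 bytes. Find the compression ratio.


Ratio = original / compressed = 2501 / 1405 = 1.7801

1.7801


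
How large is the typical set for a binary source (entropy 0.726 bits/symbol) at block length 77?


log2|A_typical| = nH = 77 * 0.726 = 55.902, so |A_typical| ~ 2^55.902 = 6.733e+16

6.733e+16


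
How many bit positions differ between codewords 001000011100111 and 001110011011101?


Count differing positions: . . . ^ ^ . . . . ^ ^ ^ . ^ . = 6 differences

6


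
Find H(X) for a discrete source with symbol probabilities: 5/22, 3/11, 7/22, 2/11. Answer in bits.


H = -sum(p_i * log2(p_i)). Terms: -(5/22)*log2(5/22) = 0.485796; -(3/11)*log2(3/11) = 0.511219; -(7/22)*log2(7/22) = 0.525661; -(2/11)*log2(2/11) = 0.447169. H = 0.485796 + 0.511219 + 0.525661 + 0.447169 = 1.9698

1.9698 bits


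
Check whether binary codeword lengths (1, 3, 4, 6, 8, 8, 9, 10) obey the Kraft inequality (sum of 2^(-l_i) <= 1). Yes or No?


Kraft sum = sum(2^(-l_i)) = 0.7139, need <= 1. Result: satisfied (a binary prefix-free code with these lengths exists)

Yes


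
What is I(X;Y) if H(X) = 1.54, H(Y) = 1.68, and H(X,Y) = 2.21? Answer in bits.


I(X;Y) = H(X) + H(Y) - H(X,Y) = 1.54 + 1.68 - 2.21 = 1.01

1.01 bits


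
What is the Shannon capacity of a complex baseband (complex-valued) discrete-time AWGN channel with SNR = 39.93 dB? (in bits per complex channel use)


SNR_linear = 10^(39.93/10) = 9840.1111; C = log2(1 + SNR_linear) = log2(1 + 9840.1111) = 13.2646

13.2646 bits/channel use


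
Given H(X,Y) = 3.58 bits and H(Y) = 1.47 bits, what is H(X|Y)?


H(X|Y) = H(X,Y) - H(Y) = 3.58 - 1.47 = 2.11

2.11 bits


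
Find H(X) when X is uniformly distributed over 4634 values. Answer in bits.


H = log2(n) = log2(4634) = 12.178

12.178 bits


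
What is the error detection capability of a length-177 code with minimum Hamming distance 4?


Detection capability = d_min - 1 = 4 - 1 = 3

3 errors


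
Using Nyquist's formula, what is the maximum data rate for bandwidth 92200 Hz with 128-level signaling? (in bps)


Rate = 2 * B * log2(M) = 2 * 92200 * 7.0 = 1290800.0

1290800.0 bps


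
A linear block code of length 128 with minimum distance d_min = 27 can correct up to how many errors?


Correction capability = floor((d-1)/2) = floor((27-1)/2) = 13

13 errors


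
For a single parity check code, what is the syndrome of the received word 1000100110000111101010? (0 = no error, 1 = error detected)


Syndrome = XOR of all bits = 1 XOR 0 XOR 0 XOR 0 XOR 1 XOR 0 XOR 0 XOR 1 XOR 1 XOR 0 XOR 0 XOR 0 XOR 0 XOR 1 XOR 1 XOR 1 XOR 1 XOR 0 XOR 1 XOR 0 XOR 1 XOR 0 = 0

0


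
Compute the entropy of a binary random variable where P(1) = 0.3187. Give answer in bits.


H = -p*log2(p) - (1-p)*log2(1-p). -0.3187*log2(0.3187) = 0.525769; -0.6813*log2(0.6813) = 0.377193. H = 0.525769 + 0.377193 = 0.903

0.903 bits


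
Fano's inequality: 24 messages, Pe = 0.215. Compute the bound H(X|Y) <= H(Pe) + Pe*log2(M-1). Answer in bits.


H(Pe) = -Pe*log2(Pe) - (1-Pe)*log2(1-Pe) = -0.215*log2(0.215) - 0.785*log2(0.785) = 0.476782 + 0.274150 = 0.7509. Pe*log2(M-1) = 0.215*log2(23) = 0.972566. Bound = H(Pe) + Pe*log2(M-1) = 0.476782 + 0.274150 + 0.972566 = 1.7235

1.7235 bits


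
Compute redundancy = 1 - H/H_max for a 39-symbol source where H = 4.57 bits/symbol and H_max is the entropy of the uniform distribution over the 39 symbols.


H_max = log2(K) = log2(39) = 5.2854 bits/symbol. Redundancy = 1 - H/H_max = 1 - 4.57/5.2854 = 1 - 0.8646 = 0.1354

0.1354


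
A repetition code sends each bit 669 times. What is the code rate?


Rate = k/n = 1/669

1/669


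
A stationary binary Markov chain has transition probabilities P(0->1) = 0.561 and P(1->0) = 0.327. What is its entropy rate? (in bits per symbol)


Stationary distribution: pi_0 = p10/(p01+p10) = 0.3682, pi_1 = 0.6318. Entropy rate H' = pi_0*H(p01) + pi_1*H(p10) = 0.3682*0.9892 + 0.6318*0.9118 = 0.9403

0.9403 bits/symbol
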